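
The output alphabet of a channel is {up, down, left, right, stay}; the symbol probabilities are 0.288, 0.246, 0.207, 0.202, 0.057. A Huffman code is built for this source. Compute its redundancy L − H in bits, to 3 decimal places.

0.072 bits

Entropy H = −Σ p log₂ p ≈ 2.1870 bits.
Huffman merges: 57/1000+101/500→259/1000; 207/1000+123/500→453/1000; 259/1000+36/125→547/1000; 453/1000+547/1000→1. L = 2259/1000 ≈ 2.2590.
L − H = 2.2590 − 2.1870 = 0.072 bits.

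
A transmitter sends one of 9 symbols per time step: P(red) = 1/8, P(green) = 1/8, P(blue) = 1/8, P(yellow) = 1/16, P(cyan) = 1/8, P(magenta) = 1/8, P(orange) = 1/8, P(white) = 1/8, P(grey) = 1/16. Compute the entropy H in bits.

Each probability is a power of 1/2, so log₂(1/p) is an integer.
H = Σ p·log₂(1/p) = 1/8·3 + 1/8·3 + 1/8·3 + 1/16·4 + 1/8·3 + 1/8·3 + 1/8·3 + 1/8·3 + 1/16·4 = 3.125 bits.

3.125 bits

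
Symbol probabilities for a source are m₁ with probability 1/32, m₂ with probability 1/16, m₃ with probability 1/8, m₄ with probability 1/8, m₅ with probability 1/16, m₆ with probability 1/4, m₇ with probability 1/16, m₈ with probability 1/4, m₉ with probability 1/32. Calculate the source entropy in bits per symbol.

Each probability is a power of 1/2, so log₂(1/p) is an integer.
H = Σ p·log₂(1/p) = 1/32·5 + 1/16·4 + 1/8·3 + 1/8·3 + 1/16·4 + 1/4·2 + 1/16·4 + 1/4·2 + 1/32·5 = 2.8125 bits.

2.8125 bits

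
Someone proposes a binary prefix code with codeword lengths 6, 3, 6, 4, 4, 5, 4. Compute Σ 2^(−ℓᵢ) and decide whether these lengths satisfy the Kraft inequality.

With common denominator 2^6 = 64: Σ 2^(−ℓᵢ) = 1/64 + 8/64 + 1/64 + 4/64 + 4/64 + 2/64 + 4/64 = 24/64 = 0.375.
Kraft's inequality requires Σ ≤ 1; here Σ = 0.375 ≤ 1, so such a prefix code exists.

0.375; yes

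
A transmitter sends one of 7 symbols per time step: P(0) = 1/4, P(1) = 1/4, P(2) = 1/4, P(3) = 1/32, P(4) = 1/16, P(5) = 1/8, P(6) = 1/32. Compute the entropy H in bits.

2.4375 bits

Each probability is a power of 1/2, so log₂(1/p) is an integer.
H = Σ p·log₂(1/p) = 1/4·2 + 1/4·2 + 1/4·2 + 1/32·5 + 1/16·4 + 1/8·3 + 1/32·5 = 2.4375 bits.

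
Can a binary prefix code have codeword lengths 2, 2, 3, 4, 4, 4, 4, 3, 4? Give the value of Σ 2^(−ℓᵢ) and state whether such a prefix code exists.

With common denominator 2^4 = 16: Σ 2^(−ℓᵢ) = 4/16 + 4/16 + 2/16 + 1/16 + 1/16 + 1/16 + 1/16 + 2/16 + 1/16 = 17/16 = 1.0625.
Kraft's inequality requires Σ ≤ 1; here Σ = 1.0625 > 1, so no such prefix code exists.

1.0625; no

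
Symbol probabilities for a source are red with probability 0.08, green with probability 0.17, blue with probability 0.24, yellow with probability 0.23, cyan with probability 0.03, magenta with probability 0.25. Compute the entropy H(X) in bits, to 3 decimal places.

2.360 bits

H = −Σ pᵢ log₂ pᵢ.
−0.08·log₂(0.08) = 0.2915
−0.17·log₂(0.17) = 0.4346
−0.24·log₂(0.24) = 0.4941
−0.23·log₂(0.23) = 0.4877
−0.03·log₂(0.03) = 0.1518
−0.25·log₂(0.25) = 0.5000
Sum ≈ 2.3597 → 2.360 bits.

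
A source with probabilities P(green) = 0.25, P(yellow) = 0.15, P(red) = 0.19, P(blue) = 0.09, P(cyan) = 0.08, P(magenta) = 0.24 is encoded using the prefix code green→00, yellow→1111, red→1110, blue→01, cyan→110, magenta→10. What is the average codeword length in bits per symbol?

2.76 bits/symbol

L̄ = Σ pᵢ·ℓᵢ = 0.25·2 + 0.15·4 + 0.19·4 + 0.09·2 + 0.08·3 + 0.24·2 = 2.76 bits/symbol.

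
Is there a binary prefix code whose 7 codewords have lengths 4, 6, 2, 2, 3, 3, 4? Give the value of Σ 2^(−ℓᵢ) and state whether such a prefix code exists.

With common denominator 2^6 = 64: Σ 2^(−ℓᵢ) = 4/64 + 1/64 + 16/64 + 16/64 + 8/64 + 8/64 + 4/64 = 57/64 = 0.890625.
Kraft's inequality requires Σ ≤ 1; here Σ = 0.890625 ≤ 1, so such a prefix code exists.

0.890625; yes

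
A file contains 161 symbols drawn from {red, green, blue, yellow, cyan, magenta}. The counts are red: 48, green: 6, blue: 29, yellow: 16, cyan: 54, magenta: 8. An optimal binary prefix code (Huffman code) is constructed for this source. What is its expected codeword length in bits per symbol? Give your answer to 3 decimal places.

2.273 bits/symbol

Probabilities are the counts divided by 161.
Repeatedly combine the two least-probable nodes; the expected code length is the sum of the merged weights.
merge 6/161 + 8/161 → 2/23
merge 2/23 + 16/161 → 30/161
merge 29/161 + 30/161 → 59/161
merge 48/161 + 54/161 → 102/161
merge 59/161 + 102/161 → 1
L = 2/23 + 30/161 + 59/161 + 102/161 + 1 = 366/161 ≈ 2.273 bits/symbol.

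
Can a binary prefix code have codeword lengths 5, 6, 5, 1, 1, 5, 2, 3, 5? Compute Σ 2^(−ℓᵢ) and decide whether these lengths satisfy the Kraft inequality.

With common denominator 2^6 = 64: Σ 2^(−ℓᵢ) = 2/64 + 1/64 + 2/64 + 32/64 + 32/64 + 2/64 + 16/64 + 8/64 + 2/64 = 97/64 = 1.515625.
Kraft's inequality requires Σ ≤ 1; here Σ = 1.515625 > 1, so no such prefix code exists.

1.515625; no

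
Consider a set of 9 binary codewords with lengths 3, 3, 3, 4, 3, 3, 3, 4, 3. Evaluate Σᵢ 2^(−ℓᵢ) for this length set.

1

With common denominator 2^4 = 16: Σ 2^(−ℓᵢ) = 2/16 + 2/16 + 2/16 + 1/16 + 2/16 + 2/16 + 2/16 + 1/16 + 2/16 = 16/16 = 1.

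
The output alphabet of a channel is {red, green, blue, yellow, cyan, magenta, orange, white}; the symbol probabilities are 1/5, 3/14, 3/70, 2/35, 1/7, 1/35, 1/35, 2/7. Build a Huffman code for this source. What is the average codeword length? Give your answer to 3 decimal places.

Repeatedly combine the two least-probable nodes; the expected code length is the sum of the merged weights.
merge 1/35 + 1/35 → 2/35
merge 3/70 + 2/35 → 1/10
merge 2/35 + 1/10 → 11/70
merge 1/7 + 11/70 → 3/10
merge 1/5 + 3/14 → 29/70
merge 2/7 + 3/10 → 41/70
merge 29/70 + 41/70 → 1
L = 2/35 + 1/10 + 11/70 + 3/10 + 29/70 + 41/70 + 1 = 183/70 ≈ 2.614 bits/symbol.

2.614 bits/symbol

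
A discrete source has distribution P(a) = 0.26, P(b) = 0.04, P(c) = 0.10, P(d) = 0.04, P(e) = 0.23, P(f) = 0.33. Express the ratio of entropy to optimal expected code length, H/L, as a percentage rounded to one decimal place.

Entropy H = −Σ p log₂ p ≈ 2.2245 bits.
Huffman merges: 1/25+1/25→2/25; 2/25+1/10→9/50; 9/50+23/100→41/100; 13/50+33/100→59/100; 41/100+59/100→1. L = 113/50 ≈ 2.2600.
Efficiency = H/L = 2.2245/2.2600 = 98.4%.

98.4%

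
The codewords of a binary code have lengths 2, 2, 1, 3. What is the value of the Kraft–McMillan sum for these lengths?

1.125

With common denominator 2^3 = 8: Σ 2^(−ℓᵢ) = 2/8 + 2/8 + 4/8 + 1/8 = 9/8 = 1.125.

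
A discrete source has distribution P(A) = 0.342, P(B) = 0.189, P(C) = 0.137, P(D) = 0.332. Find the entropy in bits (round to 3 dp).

H = −Σ pᵢ log₂ pᵢ.
−0.342·log₂(0.342) = 0.5294
−0.189·log₂(0.189) = 0.4543
−0.137·log₂(0.137) = 0.3929
−0.332·log₂(0.332) = 0.5281
Sum ≈ 1.9047 → 1.905 bits.

1.905 bits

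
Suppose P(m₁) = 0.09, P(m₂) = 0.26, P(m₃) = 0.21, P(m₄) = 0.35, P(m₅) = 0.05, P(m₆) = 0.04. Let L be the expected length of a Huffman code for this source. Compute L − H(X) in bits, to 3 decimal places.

Entropy H = −Σ p log₂ p ≈ 2.2227 bits.
Huffman merges: 1/25+1/20→9/100; 9/100+9/100→9/50; 9/50+21/100→39/100; 13/50+7/20→61/100; 39/100+61/100→1. L = 227/100 ≈ 2.2700.
L − H = 2.2700 − 2.2227 = 0.047 bits.

0.047 bits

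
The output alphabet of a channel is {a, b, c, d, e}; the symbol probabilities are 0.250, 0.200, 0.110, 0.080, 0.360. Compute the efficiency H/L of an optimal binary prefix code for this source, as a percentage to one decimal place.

97.6%

Entropy H = −Σ p log₂ p ≈ 2.1368 bits.
Huffman merges: 2/25+11/100→19/100; 19/100+1/5→39/100; 1/4+9/25→61/100; 39/100+61/100→1. L = 219/100 ≈ 2.1900.
Efficiency = H/L = 2.1368/2.1900 = 97.6%.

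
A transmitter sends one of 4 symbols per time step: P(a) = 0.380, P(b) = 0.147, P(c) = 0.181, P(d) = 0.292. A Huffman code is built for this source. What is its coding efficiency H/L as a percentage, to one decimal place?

97.6%

Entropy H = −Σ p log₂ p ≈ 1.9020 bits.
Huffman merges: 147/1000+181/1000→41/125; 73/250+41/125→31/50; 19/50+31/50→1. L = 487/250 ≈ 1.9480.
Efficiency = H/L = 1.9020/1.9480 = 97.6%.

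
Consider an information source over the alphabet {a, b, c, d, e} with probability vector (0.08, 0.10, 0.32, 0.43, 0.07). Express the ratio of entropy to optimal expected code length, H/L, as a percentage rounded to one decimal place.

Entropy H = −Σ p log₂ p ≈ 1.9419 bits.
Huffman merges: 7/100+2/25→3/20; 1/10+3/20→1/4; 1/4+8/25→57/100; 43/100+57/100→1. L = 197/100 ≈ 1.9700.
Efficiency = H/L = 1.9419/1.9700 = 98.6%.

98.6%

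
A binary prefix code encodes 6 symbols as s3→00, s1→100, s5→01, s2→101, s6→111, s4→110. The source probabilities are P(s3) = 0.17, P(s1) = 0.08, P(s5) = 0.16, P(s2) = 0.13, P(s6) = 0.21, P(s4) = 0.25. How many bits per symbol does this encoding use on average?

2.67 bits/symbol

L̄ = Σ pᵢ·ℓᵢ = 0.17·2 + 0.08·3 + 0.16·2 + 0.13·3 + 0.21·3 + 0.25·3 = 2.67 bits/symbol.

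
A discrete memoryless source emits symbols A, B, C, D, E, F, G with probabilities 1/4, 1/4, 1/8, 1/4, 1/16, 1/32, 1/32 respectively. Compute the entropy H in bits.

Each probability is a power of 1/2, so log₂(1/p) is an integer.
H = Σ p·log₂(1/p) = 1/4·2 + 1/4·2 + 1/8·3 + 1/4·2 + 1/16·4 + 1/32·5 + 1/32·5 = 2.4375 bits.

2.4375 bits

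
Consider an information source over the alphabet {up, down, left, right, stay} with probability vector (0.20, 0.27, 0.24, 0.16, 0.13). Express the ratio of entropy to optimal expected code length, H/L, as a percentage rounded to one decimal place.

99.3%

Entropy H = −Σ p log₂ p ≈ 2.2742 bits.
Huffman merges: 13/100+4/25→29/100; 1/5+6/25→11/25; 27/100+29/100→14/25; 11/25+14/25→1. L = 229/100 ≈ 2.2900.
Efficiency = H/L = 2.2742/2.2900 = 99.3%.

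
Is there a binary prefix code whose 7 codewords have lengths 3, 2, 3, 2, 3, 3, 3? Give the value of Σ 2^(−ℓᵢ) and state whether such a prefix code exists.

With common denominator 2^3 = 8: Σ 2^(−ℓᵢ) = 1/8 + 2/8 + 1/8 + 2/8 + 1/8 + 1/8 + 1/8 = 9/8 = 1.125.
Kraft's inequality requires Σ ≤ 1; here Σ = 1.125 > 1, so no such prefix code exists.

1.125; no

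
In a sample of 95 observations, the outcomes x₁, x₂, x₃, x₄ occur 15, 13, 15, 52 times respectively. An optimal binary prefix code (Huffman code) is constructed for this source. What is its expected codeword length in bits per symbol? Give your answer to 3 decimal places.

Probabilities are the counts divided by 95.
Repeatedly combine the two least-probable nodes; the expected code length is the sum of the merged weights.
merge 13/95 + 3/19 → 28/95
merge 3/19 + 28/95 → 43/95
merge 43/95 + 52/95 → 1
L = 28/95 + 43/95 + 1 = 166/95 ≈ 1.747 bits/symbol.

1.747 bits/symbol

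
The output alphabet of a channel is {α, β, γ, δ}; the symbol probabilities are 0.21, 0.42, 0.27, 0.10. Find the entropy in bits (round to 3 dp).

H = −Σ pᵢ log₂ pᵢ.
−0.21·log₂(0.21) = 0.4728
−0.42·log₂(0.42) = 0.5256
−0.27·log₂(0.27) = 0.5100
−0.10·log₂(0.10) = 0.3322
Sum ≈ 1.8407 → 1.841 bits.

1.841 bits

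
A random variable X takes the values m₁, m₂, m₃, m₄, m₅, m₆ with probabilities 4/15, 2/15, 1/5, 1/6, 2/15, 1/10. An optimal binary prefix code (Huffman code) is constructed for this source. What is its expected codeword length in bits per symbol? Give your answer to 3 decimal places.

2.533 bits/symbol

Repeatedly combine the two least-probable nodes; the expected code length is the sum of the merged weights.
merge 1/10 + 2/15 → 7/30
merge 2/15 + 1/6 → 3/10
merge 1/5 + 7/30 → 13/30
merge 4/15 + 3/10 → 17/30
merge 13/30 + 17/30 → 1
L = 7/30 + 3/10 + 13/30 + 17/30 + 1 = 38/15 ≈ 2.533 bits/symbol.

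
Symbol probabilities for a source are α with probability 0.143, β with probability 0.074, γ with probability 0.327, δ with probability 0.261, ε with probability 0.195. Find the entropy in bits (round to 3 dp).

H = −Σ pᵢ log₂ pᵢ.
−0.143·log₂(0.143) = 0.4012
−0.074·log₂(0.074) = 0.2780
−0.327·log₂(0.327) = 0.5273
−0.261·log₂(0.261) = 0.5058
−0.195·log₂(0.195) = 0.4599
Sum ≈ 2.1722 → 2.172 bits.

2.172 bits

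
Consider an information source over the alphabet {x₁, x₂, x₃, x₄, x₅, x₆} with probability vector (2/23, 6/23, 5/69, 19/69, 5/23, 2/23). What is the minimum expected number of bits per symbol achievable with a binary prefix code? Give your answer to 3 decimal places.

Repeatedly combine the two least-probable nodes; the expected code length is the sum of the merged weights.
merge 5/69 + 2/23 → 11/69
merge 2/23 + 11/69 → 17/69
merge 5/23 + 17/69 → 32/69
merge 6/23 + 19/69 → 37/69
merge 32/69 + 37/69 → 1
L = 11/69 + 17/69 + 32/69 + 37/69 + 1 = 166/69 ≈ 2.406 bits/symbol.

2.406 bits/symbol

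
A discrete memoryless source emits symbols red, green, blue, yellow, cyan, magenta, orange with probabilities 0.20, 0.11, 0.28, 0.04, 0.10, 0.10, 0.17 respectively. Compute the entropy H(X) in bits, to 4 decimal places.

2.6136 bits

H = −Σ pᵢ log₂ pᵢ.
−0.20·log₂(0.20) = 0.4644
−0.11·log₂(0.11) = 0.3503
−0.28·log₂(0.28) = 0.5142
−0.04·log₂(0.04) = 0.1858
−0.10·log₂(0.10) = 0.3322
−0.10·log₂(0.10) = 0.3322
−0.17·log₂(0.17) = 0.4346
Sum ≈ 2.6136 → 2.6136 bits.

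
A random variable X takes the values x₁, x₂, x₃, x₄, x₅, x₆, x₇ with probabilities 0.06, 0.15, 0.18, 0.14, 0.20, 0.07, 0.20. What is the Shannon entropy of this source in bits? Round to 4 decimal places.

H = −Σ pᵢ log₂ pᵢ.
−0.06·log₂(0.06) = 0.2435
−0.15·log₂(0.15) = 0.4105
−0.18·log₂(0.18) = 0.4453
−0.14·log₂(0.14) = 0.3971
−0.20·log₂(0.20) = 0.4644
−0.07·log₂(0.07) = 0.2686
−0.20·log₂(0.20) = 0.4644
Sum ≈ 2.6938 → 2.6938 bits.

2.6938 bits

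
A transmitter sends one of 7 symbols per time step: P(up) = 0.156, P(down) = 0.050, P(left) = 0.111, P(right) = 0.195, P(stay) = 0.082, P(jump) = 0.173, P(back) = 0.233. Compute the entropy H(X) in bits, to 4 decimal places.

H = −Σ pᵢ log₂ pᵢ.
−0.156·log₂(0.156) = 0.4181
−0.050·log₂(0.050) = 0.2161
−0.111·log₂(0.111) = 0.3520
−0.195·log₂(0.195) = 0.4599
−0.082·log₂(0.082) = 0.2959
−0.173·log₂(0.173) = 0.4379
−0.233·log₂(0.233) = 0.4897
Sum ≈ 2.6696 → 2.6696 bits.

2.6696 bits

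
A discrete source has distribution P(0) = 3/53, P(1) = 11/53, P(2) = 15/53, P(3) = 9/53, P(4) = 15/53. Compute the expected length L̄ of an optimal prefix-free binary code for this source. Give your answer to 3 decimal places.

2.226 bits/symbol

Repeatedly combine the two least-probable nodes; the expected code length is the sum of the merged weights.
merge 3/53 + 9/53 → 12/53
merge 11/53 + 12/53 → 23/53
merge 15/53 + 15/53 → 30/53
merge 23/53 + 30/53 → 1
L = 12/53 + 23/53 + 30/53 + 1 = 118/53 ≈ 2.226 bits/symbol.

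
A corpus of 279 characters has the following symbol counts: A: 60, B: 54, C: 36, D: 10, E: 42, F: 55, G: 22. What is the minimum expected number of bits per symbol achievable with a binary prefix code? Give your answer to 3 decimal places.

Probabilities are the counts divided by 279.
Repeatedly combine the two least-probable nodes; the expected code length is the sum of the merged weights.
merge 10/279 + 22/279 → 32/279
merge 32/279 + 4/31 → 68/279
merge 14/93 + 6/31 → 32/93
merge 55/279 + 20/93 → 115/279
merge 68/279 + 32/93 → 164/279
merge 115/279 + 164/279 → 1
L = 32/279 + 68/279 + 32/93 + 115/279 + 164/279 + 1 = 754/279 ≈ 2.703 bits/symbol.

2.703 bits/symbol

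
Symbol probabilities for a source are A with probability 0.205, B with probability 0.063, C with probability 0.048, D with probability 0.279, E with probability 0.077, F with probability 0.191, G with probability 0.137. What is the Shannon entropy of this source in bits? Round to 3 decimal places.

2.578 bits

H = −Σ pᵢ log₂ pᵢ.
−0.205·log₂(0.205) = 0.4687
−0.063·log₂(0.063) = 0.2513
−0.048·log₂(0.048) = 0.2103
−0.279·log₂(0.279) = 0.5138
−0.077·log₂(0.077) = 0.2848
−0.191·log₂(0.191) = 0.4562
−0.137·log₂(0.137) = 0.3929
Sum ≈ 2.5780 → 2.578 bits.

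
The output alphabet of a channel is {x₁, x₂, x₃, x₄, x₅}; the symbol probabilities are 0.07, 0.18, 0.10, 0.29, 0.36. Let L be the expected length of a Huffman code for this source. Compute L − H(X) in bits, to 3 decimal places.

Entropy H = −Σ p log₂ p ≈ 2.0946 bits.
Huffman merges: 7/100+1/10→17/100; 17/100+9/50→7/20; 29/100+7/20→16/25; 9/25+16/25→1. L = 54/25 ≈ 2.1600.
L − H = 2.1600 − 2.0946 = 0.065 bits.

0.065 bits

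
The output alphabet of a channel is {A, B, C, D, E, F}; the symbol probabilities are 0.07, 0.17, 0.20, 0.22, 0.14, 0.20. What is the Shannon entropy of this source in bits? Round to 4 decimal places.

H = −Σ pᵢ log₂ pᵢ.
−0.07·log₂(0.07) = 0.2686
−0.17·log₂(0.17) = 0.4346
−0.20·log₂(0.20) = 0.4644
−0.22·log₂(0.22) = 0.4806
−0.14·log₂(0.14) = 0.3971
−0.20·log₂(0.20) = 0.4644
Sum ≈ 2.5096 → 2.5096 bits.

2.5096 bits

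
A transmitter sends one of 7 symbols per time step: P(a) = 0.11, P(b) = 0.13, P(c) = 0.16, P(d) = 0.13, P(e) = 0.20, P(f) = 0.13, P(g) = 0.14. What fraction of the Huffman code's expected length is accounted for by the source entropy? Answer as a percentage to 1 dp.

99.4%

Entropy H = −Σ p log₂ p ≈ 2.7827 bits.
Huffman merges: 11/100+13/100→6/25; 13/100+13/100→13/50; 7/50+4/25→3/10; 1/5+6/25→11/25; 13/50+3/10→14/25; 11/25+14/25→1. L = 14/5 ≈ 2.8000.
Efficiency = H/L = 2.7827/2.8000 = 99.4%.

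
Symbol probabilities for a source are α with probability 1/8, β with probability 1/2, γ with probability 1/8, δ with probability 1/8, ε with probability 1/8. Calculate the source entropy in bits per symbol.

Each probability is a power of 1/2, so log₂(1/p) is an integer.
H = Σ p·log₂(1/p) = 1/8·3 + 1/2·1 + 1/8·3 + 1/8·3 + 1/8·3 = 2 bits.

2 bits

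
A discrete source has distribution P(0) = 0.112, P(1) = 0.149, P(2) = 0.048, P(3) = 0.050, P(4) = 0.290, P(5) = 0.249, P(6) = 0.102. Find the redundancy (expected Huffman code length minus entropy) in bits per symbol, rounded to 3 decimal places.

0.016 bits

Entropy H = −Σ p log₂ p ≈ 2.5426 bits.
Huffman merges: 6/125+1/20→49/500; 49/500+51/500→1/5; 14/125+149/1000→261/1000; 1/5+249/1000→449/1000; 261/1000+29/100→551/1000; 449/1000+551/1000→1. L = 2559/1000 ≈ 2.5590.
L − H = 2.5590 − 2.5426 = 0.016 bits.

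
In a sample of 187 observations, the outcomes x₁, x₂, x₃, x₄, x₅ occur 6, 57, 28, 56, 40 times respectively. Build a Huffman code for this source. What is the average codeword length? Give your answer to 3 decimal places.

Probabilities are the counts divided by 187.
Repeatedly combine the two least-probable nodes; the expected code length is the sum of the merged weights.
merge 6/187 + 28/187 → 2/11
merge 2/11 + 40/187 → 74/187
merge 56/187 + 57/187 → 113/187
merge 74/187 + 113/187 → 1
L = 2/11 + 74/187 + 113/187 + 1 = 24/11 ≈ 2.182 bits/symbol.

2.182 bits/symbol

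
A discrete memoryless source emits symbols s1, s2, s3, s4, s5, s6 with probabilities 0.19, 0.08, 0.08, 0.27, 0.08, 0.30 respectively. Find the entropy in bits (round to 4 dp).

2.3609 bits

H = −Σ pᵢ log₂ pᵢ.
−0.19·log₂(0.19) = 0.4552
−0.08·log₂(0.08) = 0.2915
−0.08·log₂(0.08) = 0.2915
−0.27·log₂(0.27) = 0.5100
−0.08·log₂(0.08) = 0.2915
−0.30·log₂(0.30) = 0.5211
Sum ≈ 2.3609 → 2.3609 bits.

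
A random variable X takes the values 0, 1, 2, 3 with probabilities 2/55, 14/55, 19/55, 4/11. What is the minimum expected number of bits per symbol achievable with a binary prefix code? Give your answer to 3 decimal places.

1.927 bits/symbol

Repeatedly combine the two least-probable nodes; the expected code length is the sum of the merged weights.
merge 2/55 + 14/55 → 16/55
merge 16/55 + 19/55 → 7/11
merge 4/11 + 7/11 → 1
L = 16/55 + 7/11 + 1 = 106/55 ≈ 1.927 bits/symbol.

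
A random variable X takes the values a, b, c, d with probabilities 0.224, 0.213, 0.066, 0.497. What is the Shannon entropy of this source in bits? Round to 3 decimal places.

H = −Σ pᵢ log₂ pᵢ.
−0.224·log₂(0.224) = 0.4835
−0.213·log₂(0.213) = 0.4752
−0.066·log₂(0.066) = 0.2588
−0.497·log₂(0.497) = 0.5013
Sum ≈ 1.7188 → 1.719 bits.

1.719 bits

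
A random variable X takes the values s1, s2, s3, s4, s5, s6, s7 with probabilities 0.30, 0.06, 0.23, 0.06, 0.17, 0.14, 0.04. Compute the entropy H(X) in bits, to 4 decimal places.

H = −Σ pᵢ log₂ pᵢ.
−0.30·log₂(0.30) = 0.5211
−0.06·log₂(0.06) = 0.2435
−0.23·log₂(0.23) = 0.4877
−0.06·log₂(0.06) = 0.2435
−0.17·log₂(0.17) = 0.4346
−0.14·log₂(0.14) = 0.3971
−0.04·log₂(0.04) = 0.1858
Sum ≈ 2.5133 → 2.5133 bits.

2.5133 bits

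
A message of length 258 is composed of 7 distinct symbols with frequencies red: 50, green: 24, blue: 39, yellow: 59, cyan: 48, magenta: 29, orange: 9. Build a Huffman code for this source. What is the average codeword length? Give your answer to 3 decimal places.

2.705 bits/symbol

Probabilities are the counts divided by 258.
Repeatedly combine the two least-probable nodes; the expected code length is the sum of the merged weights.
merge 3/86 + 4/43 → 11/86
merge 29/258 + 11/86 → 31/129
merge 13/86 + 8/43 → 29/86
merge 25/129 + 59/258 → 109/258
merge 31/129 + 29/86 → 149/258
merge 109/258 + 149/258 → 1
L = 11/86 + 31/129 + 29/86 + 109/258 + 149/258 + 1 = 349/129 ≈ 2.705 bits/symbol.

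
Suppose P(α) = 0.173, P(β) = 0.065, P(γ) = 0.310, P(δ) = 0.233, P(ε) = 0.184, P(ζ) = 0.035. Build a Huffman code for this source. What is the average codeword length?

Repeatedly combine the two least-probable nodes; the expected code length is the sum of the merged weights.
merge 7/200 + 13/200 → 1/10
merge 1/10 + 173/1000 → 273/1000
merge 23/125 + 233/1000 → 417/1000
merge 273/1000 + 31/100 → 583/1000
merge 417/1000 + 583/1000 → 1
L = 1/10 + 273/1000 + 417/1000 + 583/1000 + 1 = 2373/1000 = 2.373 bits/symbol.

2.373 bits/symbol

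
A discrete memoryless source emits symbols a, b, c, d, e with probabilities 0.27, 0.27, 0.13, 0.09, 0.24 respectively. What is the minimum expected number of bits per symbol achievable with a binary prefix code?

2.22 bits/symbol

Repeatedly combine the two least-probable nodes; the expected code length is the sum of the merged weights.
merge 9/100 + 13/100 → 11/50
merge 11/50 + 6/25 → 23/50
merge 27/100 + 27/100 → 27/50
merge 23/50 + 27/50 → 1
L = 11/50 + 23/50 + 27/50 + 1 = 111/50 = 2.22 bits/symbol.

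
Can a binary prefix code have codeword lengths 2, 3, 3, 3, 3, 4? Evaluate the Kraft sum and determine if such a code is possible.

0.8125; yes

With common denominator 2^4 = 16: Σ 2^(−ℓᵢ) = 4/16 + 2/16 + 2/16 + 2/16 + 2/16 + 1/16 = 13/16 = 0.8125.
Kraft's inequality requires Σ ≤ 1; here Σ = 0.8125 ≤ 1, so such a prefix code exists.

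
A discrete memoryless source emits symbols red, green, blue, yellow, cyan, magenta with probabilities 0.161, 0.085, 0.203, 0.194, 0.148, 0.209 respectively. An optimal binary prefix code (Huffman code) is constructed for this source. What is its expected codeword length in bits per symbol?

Repeatedly combine the two least-probable nodes; the expected code length is the sum of the merged weights.
merge 17/200 + 37/250 → 233/1000
merge 161/1000 + 97/500 → 71/200
merge 203/1000 + 209/1000 → 103/250
merge 233/1000 + 71/200 → 147/250
merge 103/250 + 147/250 → 1
L = 233/1000 + 71/200 + 103/250 + 147/250 + 1 = 647/250 = 2.588 bits/symbol.

2.588 bits/symbol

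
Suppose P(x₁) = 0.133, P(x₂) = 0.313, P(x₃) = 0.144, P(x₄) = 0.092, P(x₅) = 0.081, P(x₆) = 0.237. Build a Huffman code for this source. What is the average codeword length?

Repeatedly combine the two least-probable nodes; the expected code length is the sum of the merged weights.
merge 81/1000 + 23/250 → 173/1000
merge 133/1000 + 18/125 → 277/1000
merge 173/1000 + 237/1000 → 41/100
merge 277/1000 + 313/1000 → 59/100
merge 41/100 + 59/100 → 1
L = 173/1000 + 277/1000 + 41/100 + 59/100 + 1 = 49/20 = 2.45 bits/symbol.

2.45 bits/symbol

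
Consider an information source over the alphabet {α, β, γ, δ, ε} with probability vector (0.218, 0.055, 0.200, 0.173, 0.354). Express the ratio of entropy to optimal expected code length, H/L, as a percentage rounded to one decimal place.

96.1%

Entropy H = −Σ p log₂ p ≈ 2.1419 bits.
Huffman merges: 11/200+173/1000→57/250; 1/5+109/500→209/500; 57/250+177/500→291/500; 209/500+291/500→1. L = 557/250 ≈ 2.2280.
Efficiency = H/L = 2.1419/2.2280 = 96.1%.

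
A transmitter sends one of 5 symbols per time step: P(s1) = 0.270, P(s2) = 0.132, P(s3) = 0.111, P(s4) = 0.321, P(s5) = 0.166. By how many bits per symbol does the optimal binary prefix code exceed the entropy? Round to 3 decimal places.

0.039 bits

Entropy H = −Σ p log₂ p ≈ 2.2040 bits.
Huffman merges: 111/1000+33/250→243/1000; 83/500+243/1000→409/1000; 27/100+321/1000→591/1000; 409/1000+591/1000→1. L = 2243/1000 ≈ 2.2430.
L − H = 2.2430 − 2.2040 = 0.039 bits.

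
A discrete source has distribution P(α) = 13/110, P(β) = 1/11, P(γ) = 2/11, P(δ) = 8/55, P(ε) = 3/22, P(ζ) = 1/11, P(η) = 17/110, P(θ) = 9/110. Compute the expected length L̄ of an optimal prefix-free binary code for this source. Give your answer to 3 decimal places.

2.991 bits/symbol

Repeatedly combine the two least-probable nodes; the expected code length is the sum of the merged weights.
merge 9/110 + 1/11 → 19/110
merge 1/11 + 13/110 → 23/110
merge 3/22 + 8/55 → 31/110
merge 17/110 + 19/110 → 18/55
merge 2/11 + 23/110 → 43/110
merge 31/110 + 18/55 → 67/110
merge 43/110 + 67/110 → 1
L = 19/110 + 23/110 + 31/110 + 18/55 + 43/110 + 67/110 + 1 = 329/110 ≈ 2.991 bits/symbol.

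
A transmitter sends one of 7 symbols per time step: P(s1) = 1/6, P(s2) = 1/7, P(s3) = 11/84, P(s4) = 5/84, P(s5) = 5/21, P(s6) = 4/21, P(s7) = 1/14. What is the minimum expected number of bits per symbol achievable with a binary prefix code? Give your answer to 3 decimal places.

2.702 bits/symbol

Repeatedly combine the two least-probable nodes; the expected code length is the sum of the merged weights.
merge 5/84 + 1/14 → 11/84
merge 11/84 + 11/84 → 11/42
merge 1/7 + 1/6 → 13/42
merge 4/21 + 5/21 → 3/7
merge 11/42 + 13/42 → 4/7
merge 3/7 + 4/7 → 1
L = 11/84 + 11/42 + 13/42 + 3/7 + 4/7 + 1 = 227/84 ≈ 2.702 bits/symbol.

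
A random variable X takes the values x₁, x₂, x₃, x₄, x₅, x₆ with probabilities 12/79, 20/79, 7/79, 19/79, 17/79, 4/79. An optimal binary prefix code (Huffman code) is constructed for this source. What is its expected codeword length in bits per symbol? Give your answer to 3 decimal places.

2.430 bits/symbol

Repeatedly combine the two least-probable nodes; the expected code length is the sum of the merged weights.
merge 4/79 + 7/79 → 11/79
merge 11/79 + 12/79 → 23/79
merge 17/79 + 19/79 → 36/79
merge 20/79 + 23/79 → 43/79
merge 36/79 + 43/79 → 1
L = 11/79 + 23/79 + 36/79 + 43/79 + 1 = 192/79 ≈ 2.430 bits/symbol.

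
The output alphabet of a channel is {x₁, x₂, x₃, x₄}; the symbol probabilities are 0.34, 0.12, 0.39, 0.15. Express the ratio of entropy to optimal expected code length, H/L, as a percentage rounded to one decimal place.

Entropy H = −Σ p log₂ p ≈ 1.8366 bits.
Huffman merges: 3/25+3/20→27/100; 27/100+17/50→61/100; 39/100+61/100→1. L = 47/25 ≈ 1.8800.
Efficiency = H/L = 1.8366/1.8800 = 97.7%.

97.7%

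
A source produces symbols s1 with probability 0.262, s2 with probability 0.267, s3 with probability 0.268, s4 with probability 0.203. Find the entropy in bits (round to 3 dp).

1.991 bits

H = −Σ pᵢ log₂ pᵢ.
−0.262·log₂(0.262) = 0.5063
−0.267·log₂(0.267) = 0.5087
−0.268·log₂(0.268) = 0.5091
−0.203·log₂(0.203) = 0.4670
Sum ≈ 1.9910 → 1.991 bits.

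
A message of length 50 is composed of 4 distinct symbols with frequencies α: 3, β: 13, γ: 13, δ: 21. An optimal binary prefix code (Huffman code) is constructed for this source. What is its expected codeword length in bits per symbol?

1.9 bits/symbol

Probabilities are the counts divided by 50.
Repeatedly combine the two least-probable nodes; the expected code length is the sum of the merged weights.
merge 3/50 + 13/50 → 8/25
merge 13/50 + 8/25 → 29/50
merge 21/50 + 29/50 → 1
L = 8/25 + 29/50 + 1 = 19/10 = 1.9 bits/symbol.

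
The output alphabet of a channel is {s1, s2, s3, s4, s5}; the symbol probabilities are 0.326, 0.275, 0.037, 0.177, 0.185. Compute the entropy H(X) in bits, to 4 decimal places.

2.1079 bits

H = −Σ pᵢ log₂ pᵢ.
−0.326·log₂(0.326) = 0.5272
−0.275·log₂(0.275) = 0.5122
−0.037·log₂(0.037) = 0.1760
−0.177·log₂(0.177) = 0.4422
−0.185·log₂(0.185) = 0.4504
Sum ≈ 2.1079 → 2.1079 bits.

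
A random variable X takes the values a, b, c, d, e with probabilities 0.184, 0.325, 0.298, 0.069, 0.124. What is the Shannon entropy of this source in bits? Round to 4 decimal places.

2.1364 bits

H = −Σ pᵢ log₂ pᵢ.
−0.184·log₂(0.184) = 0.4494
−0.325·log₂(0.325) = 0.5270
−0.298·log₂(0.298) = 0.5205
−0.069·log₂(0.069) = 0.2662
−0.124·log₂(0.124) = 0.3734
Sum ≈ 2.1364 → 2.1364 bits.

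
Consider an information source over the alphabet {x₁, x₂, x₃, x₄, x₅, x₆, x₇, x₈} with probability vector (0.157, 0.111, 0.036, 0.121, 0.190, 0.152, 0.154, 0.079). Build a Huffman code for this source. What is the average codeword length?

2.925 bits/symbol

Repeatedly combine the two least-probable nodes; the expected code length is the sum of the merged weights.
merge 9/250 + 79/1000 → 23/200
merge 111/1000 + 23/200 → 113/500
merge 121/1000 + 19/125 → 273/1000
merge 77/500 + 157/1000 → 311/1000
merge 19/100 + 113/500 → 52/125
merge 273/1000 + 311/1000 → 73/125
merge 52/125 + 73/125 → 1
L = 23/200 + 113/500 + 273/1000 + 311/1000 + 52/125 + 73/125 + 1 = 117/40 = 2.925 bits/symbol.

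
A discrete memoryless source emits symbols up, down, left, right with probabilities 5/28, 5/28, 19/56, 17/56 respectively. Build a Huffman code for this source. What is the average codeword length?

Repeatedly combine the two least-probable nodes; the expected code length is the sum of the merged weights.
merge 5/28 + 5/28 → 5/14
merge 17/56 + 19/56 → 9/14
merge 5/14 + 9/14 → 1
L = 5/14 + 9/14 + 1 = 2 bits/symbol.

2 bits/symbol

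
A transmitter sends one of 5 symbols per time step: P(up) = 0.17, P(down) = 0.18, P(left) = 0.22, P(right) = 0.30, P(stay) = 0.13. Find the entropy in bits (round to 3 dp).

H = −Σ pᵢ log₂ pᵢ.
−0.17·log₂(0.17) = 0.4346
−0.18·log₂(0.18) = 0.4453
−0.22·log₂(0.22) = 0.4806
−0.30·log₂(0.30) = 0.5211
−0.13·log₂(0.13) = 0.3826
Sum ≈ 2.2642 → 2.264 bits.

2.264 bits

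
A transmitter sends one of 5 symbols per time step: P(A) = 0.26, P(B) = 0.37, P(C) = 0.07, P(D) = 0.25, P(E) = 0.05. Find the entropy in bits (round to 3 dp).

2.021 bits

H = −Σ pᵢ log₂ pᵢ.
−0.26·log₂(0.26) = 0.5053
−0.37·log₂(0.37) = 0.5307
−0.07·log₂(0.07) = 0.2686
−0.25·log₂(0.25) = 0.5000
−0.05·log₂(0.05) = 0.2161
Sum ≈ 2.0207 → 2.021 bits.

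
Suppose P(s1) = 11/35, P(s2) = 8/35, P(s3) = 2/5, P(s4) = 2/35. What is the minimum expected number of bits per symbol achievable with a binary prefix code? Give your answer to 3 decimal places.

Repeatedly combine the two least-probable nodes; the expected code length is the sum of the merged weights.
merge 2/35 + 8/35 → 2/7
merge 2/7 + 11/35 → 3/5
merge 2/5 + 3/5 → 1
L = 2/7 + 3/5 + 1 = 66/35 ≈ 1.886 bits/symbol.

1.886 bits/symbol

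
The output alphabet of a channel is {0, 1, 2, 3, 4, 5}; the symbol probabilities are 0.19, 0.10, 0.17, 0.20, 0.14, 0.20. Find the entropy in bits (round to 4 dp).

H = −Σ pᵢ log₂ pᵢ.
−0.19·log₂(0.19) = 0.4552
−0.10·log₂(0.10) = 0.3322
−0.17·log₂(0.17) = 0.4346
−0.20·log₂(0.20) = 0.4644
−0.14·log₂(0.14) = 0.3971
−0.20·log₂(0.20) = 0.4644
Sum ≈ 2.5479 → 2.5479 bits.

2.5479 bits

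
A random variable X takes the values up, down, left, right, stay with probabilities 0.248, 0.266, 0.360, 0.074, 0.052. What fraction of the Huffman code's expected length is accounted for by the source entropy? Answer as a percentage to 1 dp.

95.8%

Entropy H = −Σ p log₂ p ≈ 2.0374 bits.
Huffman merges: 13/250+37/500→63/500; 63/500+31/125→187/500; 133/500+9/25→313/500; 187/500+313/500→1. L = 1063/500 ≈ 2.1260.
Efficiency = H/L = 2.0374/2.1260 = 95.8%.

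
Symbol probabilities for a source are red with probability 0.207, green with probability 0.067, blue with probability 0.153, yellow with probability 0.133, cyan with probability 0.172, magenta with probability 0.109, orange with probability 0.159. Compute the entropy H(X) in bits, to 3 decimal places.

H = −Σ pᵢ log₂ pᵢ.
−0.207·log₂(0.207) = 0.4704
−0.067·log₂(0.067) = 0.2613
−0.153·log₂(0.153) = 0.4144
−0.133·log₂(0.133) = 0.3871
−0.172·log₂(0.172) = 0.4368
−0.109·log₂(0.109) = 0.3485
−0.159·log₂(0.159) = 0.4218
Sum ≈ 2.7403 → 2.740 bits.

2.740 bits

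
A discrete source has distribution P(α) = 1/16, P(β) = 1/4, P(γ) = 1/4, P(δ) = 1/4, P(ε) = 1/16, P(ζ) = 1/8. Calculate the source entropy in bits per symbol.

2.375 bits

Each probability is a power of 1/2, so log₂(1/p) is an integer.
H = Σ p·log₂(1/p) = 1/16·4 + 1/4·2 + 1/4·2 + 1/4·2 + 1/16·4 + 1/8·3 = 2.375 bits.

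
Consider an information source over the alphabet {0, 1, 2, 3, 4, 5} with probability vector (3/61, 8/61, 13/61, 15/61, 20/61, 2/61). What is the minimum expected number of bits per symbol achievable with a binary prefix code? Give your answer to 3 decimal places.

2.295 bits/symbol

Repeatedly combine the two least-probable nodes; the expected code length is the sum of the merged weights.
merge 2/61 + 3/61 → 5/61
merge 5/61 + 8/61 → 13/61
merge 13/61 + 13/61 → 26/61
merge 15/61 + 20/61 → 35/61
merge 26/61 + 35/61 → 1
L = 5/61 + 13/61 + 26/61 + 35/61 + 1 = 140/61 ≈ 2.295 bits/symbol.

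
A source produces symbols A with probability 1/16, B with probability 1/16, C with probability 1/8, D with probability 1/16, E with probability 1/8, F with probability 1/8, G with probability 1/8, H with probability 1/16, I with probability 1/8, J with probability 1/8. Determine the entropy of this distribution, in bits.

Each probability is a power of 1/2, so log₂(1/p) is an integer.
H = Σ p·log₂(1/p) = 1/16·4 + 1/16·4 + 1/8·3 + 1/16·4 + 1/8·3 + 1/8·3 + 1/8·3 + 1/16·4 + 1/8·3 + 1/8·3 = 3.25 bits.

3.25 bits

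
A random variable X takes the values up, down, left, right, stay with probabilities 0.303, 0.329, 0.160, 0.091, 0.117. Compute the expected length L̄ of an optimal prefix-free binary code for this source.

2.208 bits/symbol

Repeatedly combine the two least-probable nodes; the expected code length is the sum of the merged weights.
merge 91/1000 + 117/1000 → 26/125
merge 4/25 + 26/125 → 46/125
merge 303/1000 + 329/1000 → 79/125
merge 46/125 + 79/125 → 1
L = 26/125 + 46/125 + 79/125 + 1 = 276/125 = 2.208 bits/symbol.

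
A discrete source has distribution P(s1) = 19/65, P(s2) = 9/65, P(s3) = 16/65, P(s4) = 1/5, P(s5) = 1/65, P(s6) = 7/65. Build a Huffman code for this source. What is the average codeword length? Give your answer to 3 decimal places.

2.385 bits/symbol

Repeatedly combine the two least-probable nodes; the expected code length is the sum of the merged weights.
merge 1/65 + 7/65 → 8/65
merge 8/65 + 9/65 → 17/65
merge 1/5 + 16/65 → 29/65
merge 17/65 + 19/65 → 36/65
merge 29/65 + 36/65 → 1
L = 8/65 + 17/65 + 29/65 + 36/65 + 1 = 31/13 ≈ 2.385 bits/symbol.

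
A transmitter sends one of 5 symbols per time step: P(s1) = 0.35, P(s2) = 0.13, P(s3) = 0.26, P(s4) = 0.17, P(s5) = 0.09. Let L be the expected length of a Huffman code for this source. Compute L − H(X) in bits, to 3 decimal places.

Entropy H = −Σ p log₂ p ≈ 2.1653 bits.
Huffman merges: 9/100+13/100→11/50; 17/100+11/50→39/100; 13/50+7/20→61/100; 39/100+61/100→1. L = 111/50 ≈ 2.2200.
L − H = 2.2200 − 2.1653 = 0.055 bits.

0.055 bits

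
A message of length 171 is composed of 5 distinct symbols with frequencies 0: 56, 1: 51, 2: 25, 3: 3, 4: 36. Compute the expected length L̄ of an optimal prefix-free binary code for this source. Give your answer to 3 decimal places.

Probabilities are the counts divided by 171.
Repeatedly combine the two least-probable nodes; the expected code length is the sum of the merged weights.
merge 1/57 + 25/171 → 28/171
merge 28/171 + 4/19 → 64/171
merge 17/57 + 56/171 → 107/171
merge 64/171 + 107/171 → 1
L = 28/171 + 64/171 + 107/171 + 1 = 370/171 ≈ 2.164 bits/symbol.

2.164 bits/symbol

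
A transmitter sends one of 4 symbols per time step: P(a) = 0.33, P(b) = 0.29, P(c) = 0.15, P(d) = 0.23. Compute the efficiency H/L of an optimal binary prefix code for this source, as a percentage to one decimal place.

Entropy H = −Σ p log₂ p ≈ 1.9439 bits.
Huffman merges: 3/20+23/100→19/50; 29/100+33/100→31/50; 19/50+31/50→1. L = 2 ≈ 2.0000.
Efficiency = H/L = 1.9439/2.0000 = 97.2%.

97.2%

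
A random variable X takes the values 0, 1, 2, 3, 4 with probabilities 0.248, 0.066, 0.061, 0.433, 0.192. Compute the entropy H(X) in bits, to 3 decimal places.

1.984 bits

H = −Σ pᵢ log₂ pᵢ.
−0.248·log₂(0.248) = 0.4989
−0.066·log₂(0.066) = 0.2588
−0.061·log₂(0.061) = 0.2461
−0.433·log₂(0.433) = 0.5229
−0.192·log₂(0.192) = 0.4571
Sum ≈ 1.9838 → 1.984 bits.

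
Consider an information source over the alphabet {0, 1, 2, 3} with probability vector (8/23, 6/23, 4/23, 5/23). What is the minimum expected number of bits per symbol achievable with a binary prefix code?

2 bits/symbol

Repeatedly combine the two least-probable nodes; the expected code length is the sum of the merged weights.
merge 4/23 + 5/23 → 9/23
merge 6/23 + 8/23 → 14/23
merge 9/23 + 14/23 → 1
L = 9/23 + 14/23 + 1 = 2 bits/symbol.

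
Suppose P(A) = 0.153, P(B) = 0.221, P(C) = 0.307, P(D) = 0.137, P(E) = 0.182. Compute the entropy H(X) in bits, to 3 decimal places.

H = −Σ pᵢ log₂ pᵢ.
−0.153·log₂(0.153) = 0.4144
−0.221·log₂(0.221) = 0.4813
−0.307·log₂(0.307) = 0.5230
−0.137·log₂(0.137) = 0.3929
−0.182·log₂(0.182) = 0.4474
Sum ≈ 2.2590 → 2.259 bits.

2.259 bits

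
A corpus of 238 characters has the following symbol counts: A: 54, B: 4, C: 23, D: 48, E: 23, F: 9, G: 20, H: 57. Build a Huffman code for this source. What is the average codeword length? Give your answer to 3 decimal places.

Probabilities are the counts divided by 238.
Repeatedly combine the two least-probable nodes; the expected code length is the sum of the merged weights.
merge 2/119 + 9/238 → 13/238
merge 13/238 + 10/119 → 33/238
merge 23/238 + 23/238 → 23/119
merge 33/238 + 23/119 → 79/238
merge 24/119 + 27/119 → 3/7
merge 57/238 + 79/238 → 4/7
merge 3/7 + 4/7 → 1
L = 13/238 + 33/238 + 23/119 + 79/238 + 3/7 + 4/7 + 1 = 647/238 ≈ 2.718 bits/symbol.

2.718 bits/symbol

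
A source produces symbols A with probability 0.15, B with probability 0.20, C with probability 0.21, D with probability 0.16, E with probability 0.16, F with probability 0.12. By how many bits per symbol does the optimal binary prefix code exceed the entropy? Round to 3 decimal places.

Entropy H = −Σ p log₂ p ≈ 2.5609 bits.
Huffman merges: 3/25+3/20→27/100; 4/25+4/25→8/25; 1/5+21/100→41/100; 27/100+8/25→59/100; 41/100+59/100→1. L = 259/100 ≈ 2.5900.
L − H = 2.5900 − 2.5609 = 0.029 bits.

0.029 bits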